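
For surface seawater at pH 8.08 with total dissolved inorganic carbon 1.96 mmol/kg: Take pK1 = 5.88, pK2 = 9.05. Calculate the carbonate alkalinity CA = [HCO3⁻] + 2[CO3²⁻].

CA = 2.14 mmol/kg

CA = [HCO3⁻] + 2[CO3²⁻] = (α₁ + 2α₂)·DIC
At pH 8.08: [H⁺]/K1 = 10^-2.20 = 0.0063096, K2/[H⁺] = 10^-0.97 = 0.10715
α₁ = 1/(1 + 0.0063096 + 0.10715) = 1/1.1135 = 0.8981; α₂ = α₁·K2/[H⁺] = 0.09623
α₁ + 2α₂ = 1.0906
CA = 1.0906 × 1.96 = 2.14 mmol/kg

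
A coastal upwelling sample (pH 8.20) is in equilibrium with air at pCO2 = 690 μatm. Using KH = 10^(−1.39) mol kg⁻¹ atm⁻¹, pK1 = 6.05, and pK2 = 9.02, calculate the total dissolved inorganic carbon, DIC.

DIC = 4.60 mmol/kg

[CO2*] = KH · pCO2 = 10^(−1.39) × 690×10^-6 = 2.811×10^-5 mol/kg
α₀ = 1/(1 + K1/[H⁺] + K1K2/[H⁺]²) = 1/(1 + 10^+2.15 + 10^+1.33) = 0.006111
DIC = [CO2*]/α₀ = 2.811×10^-5 / 0.006111 = 4.60 mmol/kg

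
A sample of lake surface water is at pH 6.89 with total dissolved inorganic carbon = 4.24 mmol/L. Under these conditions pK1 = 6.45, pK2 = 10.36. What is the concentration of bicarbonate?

α₁ = 1 / (1 + [H⁺]/K1 + K2/[H⁺]) = 1 / (1 + 10^-0.44 + 10^-3.47)
   = 1 / (1 + 0.36308 + 0.00033884) = 1/1.3634 = 0.7335
[HCO3⁻] = α₁ × DIC = 0.7335 × 4.24 = 3.11 mmol/L

[HCO3⁻] = 3.11 mmol/L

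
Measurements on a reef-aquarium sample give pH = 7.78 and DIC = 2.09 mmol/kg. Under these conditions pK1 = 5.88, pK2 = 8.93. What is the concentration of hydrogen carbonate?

α₁ = 1 / (1 + [H⁺]/K1 + K2/[H⁺]) = 1 / (1 + 10^-1.90 + 10^-1.15)
   = 1 / (1 + 0.012589 + 0.070795) = 1/1.0834 = 0.9230
[HCO3⁻] = α₁ × DIC = 0.9230 × 2.09 = 1.93 mmol/kg

[HCO3⁻] = 1.93 mmol/kg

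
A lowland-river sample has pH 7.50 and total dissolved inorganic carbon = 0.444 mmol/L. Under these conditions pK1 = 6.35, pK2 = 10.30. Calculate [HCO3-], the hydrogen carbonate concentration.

α₁ = 1 / (1 + [H⁺]/K1 + K2/[H⁺]) = 1 / (1 + 10^-1.15 + 10^-2.80)
   = 1 / (1 + 0.070795 + 0.0015849) = 1/1.0724 = 0.9325
[HCO3⁻] = α₁ × DIC = 0.9325 × 0.444 = 0.414 mmol/L

[HCO3⁻] = 0.414 mmol/L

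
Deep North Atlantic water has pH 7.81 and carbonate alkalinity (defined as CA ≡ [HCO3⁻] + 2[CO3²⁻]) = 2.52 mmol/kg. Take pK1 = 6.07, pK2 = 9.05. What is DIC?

DIC = 2.43 mmol/kg

CA = [HCO3⁻] + 2[CO3²⁻] = (α₁ + 2α₂)·DIC
At pH 7.81: [H⁺]/K1 = 10^-1.74 = 0.018197, K2/[H⁺] = 10^-1.24 = 0.057544
α₁ = 1/(1 + 0.018197 + 0.057544) = 1/1.0757 = 0.9296; α₂ = α₁·K2/[H⁺] = 0.05349
α₁ + 2α₂ = 1.0366
DIC = CA / (α₁ + 2α₂) = 2.52 / 1.0366 = 2.43 mmol/kg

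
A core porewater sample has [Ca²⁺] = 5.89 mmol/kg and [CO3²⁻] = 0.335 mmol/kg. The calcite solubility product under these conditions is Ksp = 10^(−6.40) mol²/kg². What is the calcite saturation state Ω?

Ksp = 10^(−6.40) = 3.981×10^-7
Ω = [Ca²⁺][CO3²⁻]/Ksp = (5.89×10^-3)(0.335×10^-3) / 3.981×10^-7 = 4.96

Ω = 4.96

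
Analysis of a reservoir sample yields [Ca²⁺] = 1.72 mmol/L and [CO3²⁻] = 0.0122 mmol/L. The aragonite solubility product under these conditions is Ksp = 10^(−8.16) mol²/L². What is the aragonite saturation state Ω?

Ksp = 10^(−8.16) = 6.918×10^-9
Ω = [Ca²⁺][CO3²⁻]/Ksp = (1.72×10^-3)(0.0122×10^-3) / 6.918×10^-9 = 3.03

Ω = 3.03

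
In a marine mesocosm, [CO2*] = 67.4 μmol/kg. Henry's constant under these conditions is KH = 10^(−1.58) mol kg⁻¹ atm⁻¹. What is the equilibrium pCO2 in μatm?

pCO2 = 2560 μatm

KH = 10^(−1.58) = 2.630×10^-2 mol kg⁻¹ atm⁻¹
pCO2 = [CO2*]/KH = 67.4×10^-6 / 2.630×10^-2 = 2.56×10^-3 atm = 2560 μatm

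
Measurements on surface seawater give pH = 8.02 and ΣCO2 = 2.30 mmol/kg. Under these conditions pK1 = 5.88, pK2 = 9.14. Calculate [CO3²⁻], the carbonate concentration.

[CO3²⁻] = 0.161 mmol/kg

α₂ = 1 / (1 + [H⁺]/K2 + [H⁺]²/(K1K2)) = 1 / (1 + 10^+1.12 + 10^-1.02)
   = 1 / (1 + 13.183 + 0.095499) = 1/14.278 = 0.07004
[CO3²⁻] = α₂ × DIC = 0.07004 × 2.30 = 0.161 mmol/kg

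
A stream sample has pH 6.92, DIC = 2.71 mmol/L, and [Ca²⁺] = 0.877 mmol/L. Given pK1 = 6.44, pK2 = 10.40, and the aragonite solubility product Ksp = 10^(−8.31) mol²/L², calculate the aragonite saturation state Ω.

α₂ = 1 / (1 + [H⁺]/K2 + [H⁺]²/(K1K2)) = 1 / (1 + 10^+3.48 + 10^+3.00)
   = 1 / (1 + 3020.0 + 1000.0) = 1/4021.0 = 0.0002487
[CO3²⁻] = α₂ × DIC = 0.0002487 × 2.71 = 0.0006740 mmol/L = 0.6740 μmol/L
Ksp = 10^(−8.31) = 4.898×10^-9
Ω = [Ca²⁺][CO3²⁻]/Ksp = (0.877×10^-3)(6.740×10^-7) / 4.898×10^-9 = 0.121

Ω = 0.121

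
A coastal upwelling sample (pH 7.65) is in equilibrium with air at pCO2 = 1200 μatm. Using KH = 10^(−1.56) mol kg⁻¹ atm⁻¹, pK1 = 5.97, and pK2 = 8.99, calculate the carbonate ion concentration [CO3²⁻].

[CO3²⁻] = 0.0723 mmol/kg

[CO2*] = KH · pCO2 = 10^(−1.56) × 1200×10^-6 = 3.305×10^-5 mol/kg
α₀ = 1/(1 + K1/[H⁺] + K1K2/[H⁺]²) = 1/(1 + 10^+1.68 + 10^+0.34) = 0.01959
DIC = [CO2*]/α₀ = 3.305×10^-5 / 0.01959 = 1.687 mmol/kg
[CO3²⁻] = α₂·DIC; α₂ = 0.04285, so [CO3²⁻] = 0.04285 × 1.687 = 0.0723 mmol/kg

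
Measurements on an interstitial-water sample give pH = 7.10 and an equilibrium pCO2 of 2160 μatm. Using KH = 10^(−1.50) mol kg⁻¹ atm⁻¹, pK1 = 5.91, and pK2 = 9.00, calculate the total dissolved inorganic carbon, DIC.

[CO2*] = KH · pCO2 = 10^(−1.50) × 2160×10^-6 = 6.831×10^-5 mol/kg
α₀ = 1/(1 + K1/[H⁺] + K1K2/[H⁺]²) = 1/(1 + 10^+1.19 + 10^-0.71) = 0.05994
DIC = [CO2*]/α₀ = 6.831×10^-5 / 0.05994 = 1.14 mmol/kg

DIC = 1.14 mmol/kg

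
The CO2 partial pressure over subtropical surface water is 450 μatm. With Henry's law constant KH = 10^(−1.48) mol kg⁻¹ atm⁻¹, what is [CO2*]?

KH = 10^(−1.48) = 3.311×10^-2 mol kg⁻¹ atm⁻¹
[CO2*] = KH · pCO2 = 3.311×10^-2 × 450×10^-6 atm = 1.49×10^-5 mol/kg

[CO2*] = 14.9 μmol/kg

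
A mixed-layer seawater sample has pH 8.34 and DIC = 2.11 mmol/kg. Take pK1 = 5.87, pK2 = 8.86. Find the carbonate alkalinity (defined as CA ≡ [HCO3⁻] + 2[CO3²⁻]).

CA = [HCO3⁻] + 2[CO3²⁻] = (α₁ + 2α₂)·DIC
At pH 8.34: [H⁺]/K1 = 10^-2.47 = 0.0033884, K2/[H⁺] = 10^-0.52 = 0.30200
α₁ = 1/(1 + 0.0033884 + 0.30200) = 1/1.3054 = 0.7661; α₂ = α₁·K2/[H⁺] = 0.2313
α₁ + 2α₂ = 1.2288
CA = 1.2288 × 2.11 = 2.59 mmol/kg

CA = 2.59 mmol/kg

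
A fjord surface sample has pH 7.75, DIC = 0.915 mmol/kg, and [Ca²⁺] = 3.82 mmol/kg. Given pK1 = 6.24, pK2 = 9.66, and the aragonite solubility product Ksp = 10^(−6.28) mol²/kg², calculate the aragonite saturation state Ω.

α₂ = 1 / (1 + [H⁺]/K2 + [H⁺]²/(K1K2)) = 1 / (1 + 10^+1.91 + 10^+0.40)
   = 1 / (1 + 81.283 + 2.5119) = 1/84.795 = 0.01179
[CO3²⁻] = α₂ × DIC = 0.01179 × 0.915 = 0.01079 mmol/kg = 10.79 μmol/kg
Ksp = 10^(−6.28) = 5.248×10^-7
Ω = [Ca²⁺][CO3²⁻]/Ksp = (3.82×10^-3)(1.079×10^-5) / 5.248×10^-7 = 0.0785

Ω = 0.0785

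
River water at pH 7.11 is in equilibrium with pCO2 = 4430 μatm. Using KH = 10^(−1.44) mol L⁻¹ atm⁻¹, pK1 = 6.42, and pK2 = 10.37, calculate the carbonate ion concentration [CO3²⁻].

[CO3²⁻] = 0.433 μmol/L

[CO2*] = KH · pCO2 = 10^(−1.44) × 4430×10^-6 = 1.608×10^-4 mol/L
α₀ = 1/(1 + K1/[H⁺] + K1K2/[H⁺]²) = 1/(1 + 10^+0.69 + 10^-2.57) = 0.1695
DIC = [CO2*]/α₀ = 1.608×10^-4 / 0.1695 = 0.9491 mmol/L
[CO3²⁻] = α₂·DIC; α₂ = 0.0004562, so [CO3²⁻] = 0.0004562 × 0.9491 = 0.000433 mmol/L = 0.433 μmol/L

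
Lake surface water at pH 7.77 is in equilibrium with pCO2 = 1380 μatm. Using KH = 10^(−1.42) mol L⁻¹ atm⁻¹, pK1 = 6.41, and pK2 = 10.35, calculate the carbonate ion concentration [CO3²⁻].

[CO2*] = KH · pCO2 = 10^(−1.42) × 1380×10^-6 = 5.247×10^-5 mol/L
α₀ = 1/(1 + K1/[H⁺] + K1K2/[H⁺]²) = 1/(1 + 10^+1.36 + 10^-1.22) = 0.04172
DIC = [CO2*]/α₀ = 5.247×10^-5 / 0.04172 = 1.258 mmol/L
[CO3²⁻] = α₂·DIC; α₂ = 0.002514, so [CO3²⁻] = 0.002514 × 1.258 = 0.00316 mmol/L = 3.16 μmol/L

[CO3²⁻] = 3.16 μmol/L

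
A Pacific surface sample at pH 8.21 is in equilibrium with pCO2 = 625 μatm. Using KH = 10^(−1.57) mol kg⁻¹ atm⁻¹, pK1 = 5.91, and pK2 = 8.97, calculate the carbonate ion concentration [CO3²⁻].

[CO2*] = KH · pCO2 = 10^(−1.57) × 625×10^-6 = 1.682×10^-5 mol/kg
α₀ = 1/(1 + K1/[H⁺] + K1K2/[H⁺]²) = 1/(1 + 10^+2.30 + 10^+1.54) = 0.004252
DIC = [CO2*]/α₀ = 1.682×10^-5 / 0.004252 = 3.957 mmol/kg
[CO3²⁻] = α₂·DIC; α₂ = 0.1474, so [CO3²⁻] = 0.1474 × 3.957 = 0.583 mmol/kg

[CO3²⁻] = 0.583 mmol/kg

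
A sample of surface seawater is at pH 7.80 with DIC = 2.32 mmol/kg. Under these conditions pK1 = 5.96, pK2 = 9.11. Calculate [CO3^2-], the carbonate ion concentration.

α₂ = 1 / (1 + [H⁺]/K2 + [H⁺]²/(K1K2)) = 1 / (1 + 10^+1.31 + 10^-0.53)
   = 1 / (1 + 20.417 + 0.29512) = 1/21.713 = 0.04606
[CO3²⁻] = α₂ × DIC = 0.04606 × 2.32 = 0.107 mmol/kg

[CO3²⁻] = 0.107 mmol/kg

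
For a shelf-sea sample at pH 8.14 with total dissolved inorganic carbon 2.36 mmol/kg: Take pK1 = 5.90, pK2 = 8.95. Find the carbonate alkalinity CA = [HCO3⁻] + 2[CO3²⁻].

CA = 2.66 mmol/kg

CA = [HCO3⁻] + 2[CO3²⁻] = (α₁ + 2α₂)·DIC
At pH 8.14: [H⁺]/K1 = 10^-2.24 = 0.0057544, K2/[H⁺] = 10^-0.81 = 0.15488
α₁ = 1/(1 + 0.0057544 + 0.15488) = 1/1.1606 = 0.8616; α₂ = α₁·K2/[H⁺] = 0.1334
α₁ + 2α₂ = 1.1285
CA = 1.1285 × 2.36 = 2.66 mmol/kg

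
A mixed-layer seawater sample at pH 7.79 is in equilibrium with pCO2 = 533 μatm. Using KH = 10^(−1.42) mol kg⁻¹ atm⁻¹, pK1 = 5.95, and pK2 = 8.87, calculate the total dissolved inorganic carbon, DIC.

DIC = 1.54 mmol/kg

[CO2*] = KH · pCO2 = 10^(−1.42) × 533×10^-6 = 2.026×10^-5 mol/kg
α₀ = 1/(1 + K1/[H⁺] + K1K2/[H⁺]²) = 1/(1 + 10^+1.84 + 10^+0.76) = 0.01317
DIC = [CO2*]/α₀ = 2.026×10^-5 / 0.01317 = 1.54 mmol/kg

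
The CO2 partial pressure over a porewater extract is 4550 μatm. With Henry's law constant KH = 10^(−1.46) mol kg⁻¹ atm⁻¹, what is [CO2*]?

[CO2*] = 158 μmol/kg

KH = 10^(−1.46) = 3.467×10^-2 mol kg⁻¹ atm⁻¹
[CO2*] = KH · pCO2 = 3.467×10^-2 × 4550×10^-6 atm = 1.58×10^-4 mol/kg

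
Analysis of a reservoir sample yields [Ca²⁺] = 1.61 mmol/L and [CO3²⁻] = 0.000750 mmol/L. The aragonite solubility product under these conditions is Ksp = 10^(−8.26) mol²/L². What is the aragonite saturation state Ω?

Ω = 0.220

Ksp = 10^(−8.26) = 5.495×10^-9
Ω = [Ca²⁺][CO3²⁻]/Ksp = (1.61×10^-3)(0.000750×10^-3) / 5.495×10^-9 = 0.220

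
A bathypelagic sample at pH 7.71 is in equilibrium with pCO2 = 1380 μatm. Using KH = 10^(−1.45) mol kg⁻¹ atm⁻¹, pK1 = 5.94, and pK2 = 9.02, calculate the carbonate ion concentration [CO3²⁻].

[CO3²⁻] = 0.141 mmol/kg

[CO2*] = KH · pCO2 = 10^(−1.45) × 1380×10^-6 = 4.896×10^-5 mol/kg
α₀ = 1/(1 + K1/[H⁺] + K1K2/[H⁺]²) = 1/(1 + 10^+1.77 + 10^+0.46) = 0.01593
DIC = [CO2*]/α₀ = 4.896×10^-5 / 0.01593 = 3.073 mmol/kg
[CO3²⁻] = α₂·DIC; α₂ = 0.04595, so [CO3²⁻] = 0.04595 × 3.073 = 0.141 mmol/kg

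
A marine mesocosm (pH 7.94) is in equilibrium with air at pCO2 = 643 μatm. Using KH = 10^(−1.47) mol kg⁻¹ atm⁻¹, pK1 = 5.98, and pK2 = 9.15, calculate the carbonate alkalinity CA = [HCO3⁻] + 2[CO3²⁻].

[CO2*] = KH · pCO2 = 10^(−1.47) × 643×10^-6 = 2.179×10^-5 mol/kg
α₀ = 1/(1 + K1/[H⁺] + K1K2/[H⁺]²) = 1/(1 + 10^+1.96 + 10^+0.75) = 0.01022
DIC = [CO2*]/α₀ = 2.179×10^-5 / 0.01022 = 2.131 mmol/kg
CA = (α₁ + 2α₂)·DIC = (0.9323 + 2×0.05748) × 2.131 = 2.23 mmol/kg

CA = 2.23 mmol/kg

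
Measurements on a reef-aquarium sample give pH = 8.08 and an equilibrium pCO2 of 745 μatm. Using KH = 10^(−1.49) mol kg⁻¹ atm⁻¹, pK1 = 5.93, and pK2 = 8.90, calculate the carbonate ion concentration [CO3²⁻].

[CO2*] = KH · pCO2 = 10^(−1.49) × 745×10^-6 = 2.411×10^-5 mol/kg
α₀ = 1/(1 + K1/[H⁺] + K1K2/[H⁺]²) = 1/(1 + 10^+2.15 + 10^+1.33) = 0.006111
DIC = [CO2*]/α₀ = 2.411×10^-5 / 0.006111 = 3.945 mmol/kg
[CO3²⁻] = α₂·DIC; α₂ = 0.1307, so [CO3²⁻] = 0.1307 × 3.945 = 0.515 mmol/kg

[CO3²⁻] = 0.515 mmol/kg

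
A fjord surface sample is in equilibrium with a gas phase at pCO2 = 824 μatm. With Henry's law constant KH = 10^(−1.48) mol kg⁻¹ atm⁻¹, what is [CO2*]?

KH = 10^(−1.48) = 3.311×10^-2 mol kg⁻¹ atm⁻¹
[CO2*] = KH · pCO2 = 3.311×10^-2 × 824×10^-6 atm = 2.73×10^-5 mol/kg

[CO2*] = 27.3 μmol/kg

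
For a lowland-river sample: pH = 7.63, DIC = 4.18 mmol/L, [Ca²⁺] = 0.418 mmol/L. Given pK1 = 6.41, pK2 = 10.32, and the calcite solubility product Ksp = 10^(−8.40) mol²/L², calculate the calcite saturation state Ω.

α₂ = 1 / (1 + [H⁺]/K2 + [H⁺]²/(K1K2)) = 1 / (1 + 10^+2.69 + 10^+1.47)
   = 1 / (1 + 489.78 + 29.512) = 1/520.29 = 0.001922
[CO3²⁻] = α₂ × DIC = 0.001922 × 4.18 = 0.008034 mmol/L = 8.034 μmol/L
Ksp = 10^(−8.40) = 3.981×10^-9
Ω = [Ca²⁺][CO3²⁻]/Ksp = (0.418×10^-3)(8.034×10^-6) / 3.981×10^-9 = 0.844

Ω = 0.844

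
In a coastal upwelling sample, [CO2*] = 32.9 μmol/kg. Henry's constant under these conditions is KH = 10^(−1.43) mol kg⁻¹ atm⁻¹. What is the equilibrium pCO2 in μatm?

KH = 10^(−1.43) = 3.715×10^-2 mol kg⁻¹ atm⁻¹
pCO2 = [CO2*]/KH = 32.9×10^-6 / 3.715×10^-2 = 8.86×10^-4 atm = 886 μatm

pCO2 = 886 μatm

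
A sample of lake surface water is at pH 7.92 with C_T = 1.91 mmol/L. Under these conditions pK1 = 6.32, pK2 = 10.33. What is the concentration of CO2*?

[CO2*] = 0.0466 mmol/L

α₀ = 1 / (1 + K1/[H⁺] + K1K2/[H⁺]²) = 1 / (1 + 10^+1.60 + 10^-0.81)
   = 1 / (1 + 39.811 + 0.15488) = 1/40.966 = 0.02441
[CO2*] = α₀ × DIC = 0.02441 × 1.91 = 0.0466 mmol/L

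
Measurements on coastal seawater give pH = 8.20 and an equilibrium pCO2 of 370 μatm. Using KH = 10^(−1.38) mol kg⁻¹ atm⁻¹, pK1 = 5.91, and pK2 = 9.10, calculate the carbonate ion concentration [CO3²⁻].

[CO3²⁻] = 0.379 mmol/kg

[CO2*] = KH · pCO2 = 10^(−1.38) × 370×10^-6 = 1.542×10^-5 mol/kg
α₀ = 1/(1 + K1/[H⁺] + K1K2/[H⁺]²) = 1/(1 + 10^+2.29 + 10^+1.39) = 0.004534
DIC = [CO2*]/α₀ = 1.542×10^-5 / 0.004534 = 3.402 mmol/kg
[CO3²⁻] = α₂·DIC; α₂ = 0.1113, so [CO3²⁻] = 0.1113 × 3.402 = 0.379 mmol/kg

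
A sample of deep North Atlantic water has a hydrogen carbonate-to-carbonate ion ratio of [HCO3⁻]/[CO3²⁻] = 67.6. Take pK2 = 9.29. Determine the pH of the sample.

pH = 7.46

From K2 = [H⁺][CO3²⁻]/[HCO3⁻]:  pH = pK2 − log₁₀([HCO3⁻]/[CO3²⁻])
log₁₀(67.6) = +1.830
pH = 9.29 − (+1.830) = 7.46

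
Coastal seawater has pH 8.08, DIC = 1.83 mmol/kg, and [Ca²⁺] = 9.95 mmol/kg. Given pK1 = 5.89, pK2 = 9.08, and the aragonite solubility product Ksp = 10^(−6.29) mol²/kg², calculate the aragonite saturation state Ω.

Ω = 3.21

α₂ = 1 / (1 + [H⁺]/K2 + [H⁺]²/(K1K2)) = 1 / (1 + 10^+1.00 + 10^-1.19)
   = 1 / (1 + 10.000 + 0.064565) = 1/11.065 = 0.09038
[CO3²⁻] = α₂ × DIC = 0.09038 × 1.83 = 0.1654 mmol/kg
Ksp = 10^(−6.29) = 5.129×10^-7
Ω = [Ca²⁺][CO3²⁻]/Ksp = (9.95×10^-3)(1.654×10^-4) / 5.129×10^-7 = 3.21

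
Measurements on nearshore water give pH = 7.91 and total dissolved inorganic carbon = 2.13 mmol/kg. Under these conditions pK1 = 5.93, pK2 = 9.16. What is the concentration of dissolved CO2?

[CO2*] = 0.0209 mmol/kg

α₀ = 1 / (1 + K1/[H⁺] + K1K2/[H⁺]²) = 1 / (1 + 10^+1.98 + 10^+0.73)
   = 1 / (1 + 95.499 + 5.3703) = 1/101.87 = 0.009816
[CO2*] = α₀ × DIC = 0.009816 × 2.13 = 0.0209 mmol/kg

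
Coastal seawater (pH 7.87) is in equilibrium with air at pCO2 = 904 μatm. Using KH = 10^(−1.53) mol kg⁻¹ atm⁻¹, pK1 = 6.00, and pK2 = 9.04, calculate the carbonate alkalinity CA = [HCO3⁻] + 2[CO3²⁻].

CA = 2.25 mmol/kg

[CO2*] = KH · pCO2 = 10^(−1.53) × 904×10^-6 = 2.668×10^-5 mol/kg
α₀ = 1/(1 + K1/[H⁺] + K1K2/[H⁺]²) = 1/(1 + 10^+1.87 + 10^+0.70) = 0.01248
DIC = [CO2*]/α₀ = 2.668×10^-5 / 0.01248 = 2.138 mmol/kg
CA = (α₁ + 2α₂)·DIC = (0.9250 + 2×0.06254) × 2.138 = 2.25 mmol/kg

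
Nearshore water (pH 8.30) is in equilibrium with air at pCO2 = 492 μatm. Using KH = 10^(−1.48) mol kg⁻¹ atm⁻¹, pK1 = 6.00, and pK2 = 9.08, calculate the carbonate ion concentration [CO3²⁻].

[CO2*] = KH · pCO2 = 10^(−1.48) × 492×10^-6 = 1.629×10^-5 mol/kg
α₀ = 1/(1 + K1/[H⁺] + K1K2/[H⁺]²) = 1/(1 + 10^+2.30 + 10^+1.52) = 0.004280
DIC = [CO2*]/α₀ = 1.629×10^-5 / 0.004280 = 3.806 mmol/kg
[CO3²⁻] = α₂·DIC; α₂ = 0.1417, so [CO3²⁻] = 0.1417 × 3.806 = 0.539 mmol/kg

[CO3²⁻] = 0.539 mmol/kg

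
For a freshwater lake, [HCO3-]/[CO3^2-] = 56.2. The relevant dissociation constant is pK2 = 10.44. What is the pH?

pH = 8.69

From K2 = [H⁺][CO3^2-]/[HCO3-]:  pH = pK2 − log₁₀([HCO3-]/[CO3^2-])
log₁₀(56.2) = +1.750
pH = 10.44 − (+1.750) = 8.69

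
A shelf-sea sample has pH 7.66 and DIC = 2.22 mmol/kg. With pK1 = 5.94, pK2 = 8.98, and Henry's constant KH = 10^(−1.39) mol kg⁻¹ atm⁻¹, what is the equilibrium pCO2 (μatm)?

α₀ = 1 / (1 + K1/[H⁺] + K1K2/[H⁺]²) = 1 / (1 + 10^+1.72 + 10^+0.40)
   = 1 / (1 + 52.481 + 2.5119) = 1/55.993 = 0.01786
[CO2*] = α₀ × DIC = 0.01786 × 2.22 = 0.03965 mmol/kg
pCO2 = [CO2*]/KH = 3.965×10^-5 / 4.074×10^-2 = 973 μatm

pCO2 = 973 μatm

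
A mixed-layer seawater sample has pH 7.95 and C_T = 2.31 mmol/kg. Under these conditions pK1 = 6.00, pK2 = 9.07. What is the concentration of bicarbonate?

α₁ = 1 / (1 + [H⁺]/K1 + K2/[H⁺]) = 1 / (1 + 10^-1.95 + 10^-1.12)
   = 1 / (1 + 0.011220 + 0.075858) = 1/1.0871 = 0.9199
[HCO3⁻] = α₁ × DIC = 0.9199 × 2.31 = 2.12 mmol/kg

[HCO3⁻] = 2.12 mmol/kg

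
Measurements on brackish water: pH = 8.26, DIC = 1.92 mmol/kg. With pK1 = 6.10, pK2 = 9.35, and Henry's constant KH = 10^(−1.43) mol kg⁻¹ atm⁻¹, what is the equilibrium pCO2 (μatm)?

α₀ = 1 / (1 + K1/[H⁺] + K1K2/[H⁺]²) = 1 / (1 + 10^+2.16 + 10^+1.07)
   = 1 / (1 + 144.54 + 11.749) = 1/157.29 = 0.006358
[CO2*] = α₀ × DIC = 0.006358 × 1.92 = 0.01221 mmol/kg = 12.21 μmol/kg
pCO2 = [CO2*]/KH = 1.221×10^-5 / 3.715×10^-2 = 329 μatm

pCO2 = 329 μatm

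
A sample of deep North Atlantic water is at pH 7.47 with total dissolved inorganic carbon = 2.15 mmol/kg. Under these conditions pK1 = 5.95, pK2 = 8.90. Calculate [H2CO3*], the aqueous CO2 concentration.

α₀ = 1 / (1 + K1/[H⁺] + K1K2/[H⁺]²) = 1 / (1 + 10^+1.52 + 10^+0.09)
   = 1 / (1 + 33.113 + 1.2303) = 1/35.343 = 0.02829
[CO2*] = α₀ × DIC = 0.02829 × 2.15 = 0.0608 mmol/kg

[CO2*] = 0.0608 mmol/kg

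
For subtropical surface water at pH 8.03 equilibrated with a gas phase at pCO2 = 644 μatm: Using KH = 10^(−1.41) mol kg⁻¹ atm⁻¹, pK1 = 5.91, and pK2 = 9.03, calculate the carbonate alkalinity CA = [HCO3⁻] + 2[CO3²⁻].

CA = 3.96 mmol/kg

[CO2*] = KH · pCO2 = 10^(−1.41) × 644×10^-6 = 2.505×10^-5 mol/kg
α₀ = 1/(1 + K1/[H⁺] + K1K2/[H⁺]²) = 1/(1 + 10^+2.12 + 10^+1.12) = 0.006849
DIC = [CO2*]/α₀ = 2.505×10^-5 / 0.006849 = 3.658 mmol/kg
CA = (α₁ + 2α₂)·DIC = (0.9029 + 2×0.09029) × 3.658 = 3.96 mmol/kg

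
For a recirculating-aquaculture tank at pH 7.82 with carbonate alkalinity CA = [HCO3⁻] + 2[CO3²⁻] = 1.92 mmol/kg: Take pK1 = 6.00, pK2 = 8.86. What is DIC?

CA = [HCO3⁻] + 2[CO3²⁻] = (α₁ + 2α₂)·DIC
At pH 7.82: [H⁺]/K1 = 10^-1.82 = 0.015136, K2/[H⁺] = 10^-1.04 = 0.091201
α₁ = 1/(1 + 0.015136 + 0.091201) = 1/1.1063 = 0.9039; α₂ = α₁·K2/[H⁺] = 0.08244
α₁ + 2α₂ = 1.0688
DIC = CA / (α₁ + 2α₂) = 1.92 / 1.0688 = 1.80 mmol/kg

DIC = 1.80 mmol/kg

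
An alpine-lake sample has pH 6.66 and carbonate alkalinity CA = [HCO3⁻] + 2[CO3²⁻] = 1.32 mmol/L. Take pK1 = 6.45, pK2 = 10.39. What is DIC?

DIC = 2.13 mmol/L

CA = [HCO3⁻] + 2[CO3²⁻] = (α₁ + 2α₂)·DIC
At pH 6.66: [H⁺]/K1 = 10^-0.21 = 0.61660, K2/[H⁺] = 10^-3.73 = 0.00018621
α₁ = 1/(1 + 0.61660 + 0.00018621) = 1/1.6168 = 0.6185; α₂ = α₁·K2/[H⁺] = 0.0001152
α₁ + 2α₂ = 0.6187
DIC = CA / (α₁ + 2α₂) = 1.32 / 0.6187 = 2.13 mmol/L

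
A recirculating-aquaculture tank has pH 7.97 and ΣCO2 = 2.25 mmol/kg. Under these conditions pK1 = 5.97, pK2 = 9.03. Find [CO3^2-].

α₂ = 1 / (1 + [H⁺]/K2 + [H⁺]²/(K1K2)) = 1 / (1 + 10^+1.06 + 10^-0.94)
   = 1 / (1 + 11.482 + 0.11482) = 1/12.596 = 0.07939
[CO3²⁻] = α₂ × DIC = 0.07939 × 2.25 = 0.179 mmol/kg

[CO3²⁻] = 0.179 mmol/kg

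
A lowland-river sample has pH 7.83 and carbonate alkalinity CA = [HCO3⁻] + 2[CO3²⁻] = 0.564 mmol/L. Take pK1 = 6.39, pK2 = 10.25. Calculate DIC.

CA = [HCO3⁻] + 2[CO3²⁻] = (α₁ + 2α₂)·DIC
At pH 7.83: [H⁺]/K1 = 10^-1.44 = 0.036308, K2/[H⁺] = 10^-2.42 = 0.0038019
α₁ = 1/(1 + 0.036308 + 0.0038019) = 1/1.0401 = 0.9614; α₂ = α₁·K2/[H⁺] = 0.003655
α₁ + 2α₂ = 0.9687
DIC = CA / (α₁ + 2α₂) = 0.564 / 0.9687 = 0.582 mmol/L

DIC = 0.582 mmol/L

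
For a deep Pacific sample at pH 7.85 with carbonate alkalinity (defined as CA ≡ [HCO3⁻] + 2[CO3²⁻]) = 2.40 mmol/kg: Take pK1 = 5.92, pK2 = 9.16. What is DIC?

CA = [HCO3⁻] + 2[CO3²⁻] = (α₁ + 2α₂)·DIC
At pH 7.85: [H⁺]/K1 = 10^-1.93 = 0.011749, K2/[H⁺] = 10^-1.31 = 0.048978
α₁ = 1/(1 + 0.011749 + 0.048978) = 1/1.0607 = 0.9427; α₂ = α₁·K2/[H⁺] = 0.04617
α₁ + 2α₂ = 1.0351
DIC = CA / (α₁ + 2α₂) = 2.40 / 1.0351 = 2.32 mmol/kg

DIC = 2.32 mmol/kg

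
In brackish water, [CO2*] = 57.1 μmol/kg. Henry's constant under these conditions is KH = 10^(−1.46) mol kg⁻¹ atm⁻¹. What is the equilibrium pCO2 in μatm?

KH = 10^(−1.46) = 3.467×10^-2 mol kg⁻¹ atm⁻¹
pCO2 = [CO2*]/KH = 57.1×10^-6 / 3.467×10^-2 = 1.65×10^-3 atm = 1650 μatm

pCO2 = 1650 μatm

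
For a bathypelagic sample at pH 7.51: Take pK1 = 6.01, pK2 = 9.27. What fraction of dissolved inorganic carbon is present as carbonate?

α₂ = 0.0166

α₂ = 1 / (1 + [H⁺]/K2 + [H⁺]²/(K1K2)) = 1 / (1 + 10^+1.76 + 10^+0.26)
   = 1 / (1 + 57.544 + 1.8197) = 1/60.364 = 0.01657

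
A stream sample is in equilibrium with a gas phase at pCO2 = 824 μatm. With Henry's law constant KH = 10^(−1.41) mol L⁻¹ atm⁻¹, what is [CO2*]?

KH = 10^(−1.41) = 3.890×10^-2 mol L⁻¹ atm⁻¹
[CO2*] = KH · pCO2 = 3.890×10^-2 × 824×10^-6 atm = 3.21×10^-5 mol/L

[CO2*] = 32.1 μmol/L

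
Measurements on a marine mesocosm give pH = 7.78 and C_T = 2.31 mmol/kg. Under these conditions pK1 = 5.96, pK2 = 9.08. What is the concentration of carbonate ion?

α₂ = 1 / (1 + [H⁺]/K2 + [H⁺]²/(K1K2)) = 1 / (1 + 10^+1.30 + 10^-0.52)
   = 1 / (1 + 19.953 + 0.30200) = 1/21.255 = 0.04705
[CO3²⁻] = α₂ × DIC = 0.04705 × 2.31 = 0.109 mmol/kg

[CO3²⁻] = 0.109 mmol/kg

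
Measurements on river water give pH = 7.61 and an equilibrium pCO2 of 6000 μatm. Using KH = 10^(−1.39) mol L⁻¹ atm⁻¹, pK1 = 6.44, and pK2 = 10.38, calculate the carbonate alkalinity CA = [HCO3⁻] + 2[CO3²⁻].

CA = 3.63 mmol/L

[CO2*] = KH · pCO2 = 10^(−1.39) × 6000×10^-6 = 2.444×10^-4 mol/L
α₀ = 1/(1 + K1/[H⁺] + K1K2/[H⁺]²) = 1/(1 + 10^+1.17 + 10^-1.60) = 0.06323
DIC = [CO2*]/α₀ = 2.444×10^-4 / 0.06323 = 3.866 mmol/L
CA = (α₁ + 2α₂)·DIC = (0.9352 + 2×0.001588) × 3.866 = 3.63 mmol/L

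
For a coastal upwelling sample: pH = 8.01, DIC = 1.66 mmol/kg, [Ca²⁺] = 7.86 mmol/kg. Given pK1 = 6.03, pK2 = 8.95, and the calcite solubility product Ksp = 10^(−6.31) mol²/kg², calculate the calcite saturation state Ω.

α₂ = 1 / (1 + [H⁺]/K2 + [H⁺]²/(K1K2)) = 1 / (1 + 10^+0.94 + 10^-1.04)
   = 1 / (1 + 8.7096 + 0.091201) = 1/9.8008 = 0.1020
[CO3²⁻] = α₂ × DIC = 0.1020 × 1.66 = 0.1694 mmol/kg
Ksp = 10^(−6.31) = 4.898×10^-7
Ω = [Ca²⁺][CO3²⁻]/Ksp = (7.86×10^-3)(1.694×10^-4) / 4.898×10^-7 = 2.72

Ω = 2.72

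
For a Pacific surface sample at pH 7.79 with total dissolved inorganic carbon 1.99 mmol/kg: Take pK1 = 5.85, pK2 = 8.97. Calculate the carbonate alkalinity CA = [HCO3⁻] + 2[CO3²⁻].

CA = 2.09 mmol/kg

CA = [HCO3⁻] + 2[CO3²⁻] = (α₁ + 2α₂)·DIC
At pH 7.79: [H⁺]/K1 = 10^-1.94 = 0.011482, K2/[H⁺] = 10^-1.18 = 0.066069
α₁ = 1/(1 + 0.011482 + 0.066069) = 1/1.0776 = 0.9280; α₂ = α₁·K2/[H⁺] = 0.06131
α₁ + 2α₂ = 1.0507
CA = 1.0507 × 1.99 = 2.09 mmol/kg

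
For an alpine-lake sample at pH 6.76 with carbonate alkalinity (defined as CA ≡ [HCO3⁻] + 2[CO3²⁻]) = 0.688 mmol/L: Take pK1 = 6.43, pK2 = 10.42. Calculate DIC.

CA = [HCO3⁻] + 2[CO3²⁻] = (α₁ + 2α₂)·DIC
At pH 6.76: [H⁺]/K1 = 10^-0.33 = 0.46774, K2/[H⁺] = 10^-3.66 = 0.00021878
α₁ = 1/(1 + 0.46774 + 0.00021878) = 1/1.4680 = 0.6812; α₂ = α₁·K2/[H⁺] = 0.0001490
α₁ + 2α₂ = 0.6815
DIC = CA / (α₁ + 2α₂) = 0.688 / 0.6815 = 1.01 mmol/L

DIC = 1.01 mmol/L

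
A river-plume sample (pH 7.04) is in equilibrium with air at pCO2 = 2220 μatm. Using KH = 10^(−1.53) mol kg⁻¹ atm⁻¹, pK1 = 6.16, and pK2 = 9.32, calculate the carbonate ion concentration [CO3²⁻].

[CO3²⁻] = 2.61 μmol/kg

[CO2*] = KH · pCO2 = 10^(−1.53) × 2220×10^-6 = 6.552×10^-5 mol/kg
α₀ = 1/(1 + K1/[H⁺] + K1K2/[H⁺]²) = 1/(1 + 10^+0.88 + 10^-1.40) = 0.1159
DIC = [CO2*]/α₀ = 6.552×10^-5 / 0.1159 = 0.5651 mmol/kg
[CO3²⁻] = α₂·DIC; α₂ = 0.004615, so [CO3²⁻] = 0.004615 × 0.5651 = 0.00261 mmol/kg = 2.61 μmol/kg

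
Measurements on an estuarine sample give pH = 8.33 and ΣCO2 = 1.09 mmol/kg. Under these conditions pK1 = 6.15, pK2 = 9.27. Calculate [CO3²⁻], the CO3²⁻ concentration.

[CO3²⁻] = 0.112 mmol/kg

α₂ = 1 / (1 + [H⁺]/K2 + [H⁺]²/(K1K2)) = 1 / (1 + 10^+0.94 + 10^-1.24)
   = 1 / (1 + 8.7096 + 0.057544) = 1/9.7672 = 0.1024
[CO3²⁻] = α₂ × DIC = 0.1024 × 1.09 = 0.112 mmol/kg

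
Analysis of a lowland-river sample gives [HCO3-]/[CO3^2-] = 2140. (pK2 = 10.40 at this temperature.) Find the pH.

pH = 7.07

From K2 = [H⁺][CO3^2-]/[HCO3-]:  pH = pK2 − log₁₀([HCO3-]/[CO3^2-])
log₁₀(2140) = +3.330
pH = 10.40 − (+3.330) = 7.07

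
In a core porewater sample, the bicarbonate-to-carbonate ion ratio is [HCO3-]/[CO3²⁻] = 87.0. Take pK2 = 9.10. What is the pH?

pH = 7.16

From K2 = [H⁺][CO3²⁻]/[HCO3-]:  pH = pK2 − log₁₀([HCO3-]/[CO3²⁻])
log₁₀(87.0) = +1.940
pH = 9.10 − (+1.940) = 7.16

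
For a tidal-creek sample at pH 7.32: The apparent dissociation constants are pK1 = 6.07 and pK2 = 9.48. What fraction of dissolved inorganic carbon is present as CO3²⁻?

α₂ = 0.00651

α₂ = 1 / (1 + [H⁺]/K2 + [H⁺]²/(K1K2)) = 1 / (1 + 10^+2.16 + 10^+0.91)
   = 1 / (1 + 144.54 + 8.1283) = 1/153.67 = 0.006507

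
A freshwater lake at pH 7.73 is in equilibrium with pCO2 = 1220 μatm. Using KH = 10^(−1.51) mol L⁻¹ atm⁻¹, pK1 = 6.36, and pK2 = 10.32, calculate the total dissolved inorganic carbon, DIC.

[CO2*] = KH · pCO2 = 10^(−1.51) × 1220×10^-6 = 3.770×10^-5 mol/L
α₀ = 1/(1 + K1/[H⁺] + K1K2/[H⁺]²) = 1/(1 + 10^+1.37 + 10^-1.22) = 0.04081
DIC = [CO2*]/α₀ = 3.770×10^-5 / 0.04081 = 0.924 mmol/L

DIC = 0.924 mmol/L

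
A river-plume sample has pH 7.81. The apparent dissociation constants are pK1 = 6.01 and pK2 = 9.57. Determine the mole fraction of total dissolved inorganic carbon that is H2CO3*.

α₀ = 0.0153

α₀ = 1 / (1 + K1/[H⁺] + K1K2/[H⁺]²) = 1 / (1 + 10^+1.80 + 10^+0.04)
   = 1 / (1 + 63.096 + 1.0965) = 1/65.192 = 0.01534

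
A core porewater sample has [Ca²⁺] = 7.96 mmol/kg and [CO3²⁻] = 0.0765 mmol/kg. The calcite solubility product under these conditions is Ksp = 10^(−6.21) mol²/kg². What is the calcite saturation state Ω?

Ksp = 10^(−6.21) = 6.166×10^-7
Ω = [Ca²⁺][CO3²⁻]/Ksp = (7.96×10^-3)(0.0765×10^-3) / 6.166×10^-7 = 0.988

Ω = 0.988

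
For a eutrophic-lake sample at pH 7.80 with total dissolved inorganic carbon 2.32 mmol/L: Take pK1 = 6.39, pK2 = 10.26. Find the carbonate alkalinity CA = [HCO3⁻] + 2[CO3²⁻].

CA = [HCO3⁻] + 2[CO3²⁻] = (α₁ + 2α₂)·DIC
At pH 7.80: [H⁺]/K1 = 10^-1.41 = 0.038905, K2/[H⁺] = 10^-2.46 = 0.0034674
α₁ = 1/(1 + 0.038905 + 0.0034674) = 1/1.0424 = 0.9594; α₂ = α₁·K2/[H⁺] = 0.003326
α₁ + 2α₂ = 0.9660
CA = 0.9660 × 2.32 = 2.24 mmol/L

CA = 2.24 mmol/L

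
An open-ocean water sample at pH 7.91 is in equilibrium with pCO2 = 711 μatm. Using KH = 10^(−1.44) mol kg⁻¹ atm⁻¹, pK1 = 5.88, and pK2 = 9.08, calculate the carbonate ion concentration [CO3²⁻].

[CO2*] = KH · pCO2 = 10^(−1.44) × 711×10^-6 = 2.581×10^-5 mol/kg
α₀ = 1/(1 + K1/[H⁺] + K1K2/[H⁺]²) = 1/(1 + 10^+2.03 + 10^+0.86) = 0.008666
DIC = [CO2*]/α₀ = 2.581×10^-5 / 0.008666 = 2.979 mmol/kg
[CO3²⁻] = α₂·DIC; α₂ = 0.06278, so [CO3²⁻] = 0.06278 × 2.979 = 0.187 mmol/kg

[CO3²⁻] = 0.187 mmol/kg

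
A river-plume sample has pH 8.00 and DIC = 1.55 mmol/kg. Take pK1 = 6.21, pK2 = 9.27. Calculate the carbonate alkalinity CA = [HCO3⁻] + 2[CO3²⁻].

CA = 1.60 mmol/kg

CA = [HCO3⁻] + 2[CO3²⁻] = (α₁ + 2α₂)·DIC
At pH 8.00: [H⁺]/K1 = 10^-1.79 = 0.016218, K2/[H⁺] = 10^-1.27 = 0.053703
α₁ = 1/(1 + 0.016218 + 0.053703) = 1/1.0699 = 0.9346; α₂ = α₁·K2/[H⁺] = 0.05019
α₁ + 2α₂ = 1.0350
CA = 1.0350 × 1.55 = 1.60 mmol/kg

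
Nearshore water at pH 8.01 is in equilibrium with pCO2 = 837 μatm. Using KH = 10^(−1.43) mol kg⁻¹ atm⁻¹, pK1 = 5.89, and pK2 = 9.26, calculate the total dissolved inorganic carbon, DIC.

[CO2*] = KH · pCO2 = 10^(−1.43) × 837×10^-6 = 3.110×10^-5 mol/kg
α₀ = 1/(1 + K1/[H⁺] + K1K2/[H⁺]²) = 1/(1 + 10^+2.12 + 10^+0.87) = 0.007131
DIC = [CO2*]/α₀ = 3.110×10^-5 / 0.007131 = 4.36 mmol/kg

DIC = 4.36 mmol/kg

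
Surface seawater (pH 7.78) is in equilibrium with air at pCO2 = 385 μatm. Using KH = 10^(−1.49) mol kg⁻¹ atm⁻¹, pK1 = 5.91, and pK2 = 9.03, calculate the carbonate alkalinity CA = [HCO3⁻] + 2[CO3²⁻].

[CO2*] = KH · pCO2 = 10^(−1.49) × 385×10^-6 = 1.246×10^-5 mol/kg
α₀ = 1/(1 + K1/[H⁺] + K1K2/[H⁺]²) = 1/(1 + 10^+1.87 + 10^+0.62) = 0.01261
DIC = [CO2*]/α₀ = 1.246×10^-5 / 0.01261 = 0.9879 mmol/kg
CA = (α₁ + 2α₂)·DIC = (0.9348 + 2×0.05257) × 0.9879 = 1.03 mmol/kg

CA = 1.03 mmol/kg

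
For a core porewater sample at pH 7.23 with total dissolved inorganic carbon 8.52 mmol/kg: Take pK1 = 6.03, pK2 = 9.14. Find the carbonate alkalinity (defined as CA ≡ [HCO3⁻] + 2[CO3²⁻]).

CA = [HCO3⁻] + 2[CO3²⁻] = (α₁ + 2α₂)·DIC
At pH 7.23: [H⁺]/K1 = 10^-1.20 = 0.063096, K2/[H⁺] = 10^-1.91 = 0.012303
α₁ = 1/(1 + 0.063096 + 0.012303) = 1/1.0754 = 0.9299; α₂ = α₁·K2/[H⁺] = 0.01144
α₁ + 2α₂ = 0.9528
CA = 0.9528 × 8.52 = 8.12 mmol/kg

CA = 8.12 mmol/kg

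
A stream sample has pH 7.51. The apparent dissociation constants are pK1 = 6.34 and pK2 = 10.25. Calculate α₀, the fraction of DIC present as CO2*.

α₀ = 0.0632

α₀ = 1 / (1 + K1/[H⁺] + K1K2/[H⁺]²) = 1 / (1 + 10^+1.17 + 10^-1.57)
   = 1 / (1 + 14.791 + 0.026915) = 1/15.818 = 0.06322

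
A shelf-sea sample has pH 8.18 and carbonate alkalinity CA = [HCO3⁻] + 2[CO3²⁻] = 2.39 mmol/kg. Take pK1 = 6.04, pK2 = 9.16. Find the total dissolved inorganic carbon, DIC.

CA = [HCO3⁻] + 2[CO3²⁻] = (α₁ + 2α₂)·DIC
At pH 8.18: [H⁺]/K1 = 10^-2.14 = 0.0072444, K2/[H⁺] = 10^-0.98 = 0.10471
α₁ = 1/(1 + 0.0072444 + 0.10471) = 1/1.1120 = 0.8993; α₂ = α₁·K2/[H⁺] = 0.09417
α₁ + 2α₂ = 1.0877
DIC = CA / (α₁ + 2α₂) = 2.39 / 1.0877 = 2.20 mmol/kg

DIC = 2.20 mmol/kg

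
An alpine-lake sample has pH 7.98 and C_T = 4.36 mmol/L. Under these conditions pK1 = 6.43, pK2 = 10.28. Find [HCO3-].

[HCO3⁻] = 4.22 mmol/L

α₁ = 1 / (1 + [H⁺]/K1 + K2/[H⁺]) = 1 / (1 + 10^-1.55 + 10^-2.30)
   = 1 / (1 + 0.028184 + 0.0050119) = 1/1.0332 = 0.9679
[HCO3⁻] = α₁ × DIC = 0.9679 × 4.36 = 4.22 mmol/L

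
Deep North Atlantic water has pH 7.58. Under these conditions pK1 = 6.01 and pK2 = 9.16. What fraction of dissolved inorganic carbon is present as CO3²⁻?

α₂ = 1 / (1 + [H⁺]/K2 + [H⁺]²/(K1K2)) = 1 / (1 + 10^+1.58 + 10^+0.01)
   = 1 / (1 + 38.019 + 1.0233) = 1/40.042 = 0.02497

α₂ = 0.0250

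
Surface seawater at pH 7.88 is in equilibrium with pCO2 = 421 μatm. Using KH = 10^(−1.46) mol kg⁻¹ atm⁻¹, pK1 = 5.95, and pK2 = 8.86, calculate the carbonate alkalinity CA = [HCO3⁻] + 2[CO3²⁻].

[CO2*] = KH · pCO2 = 10^(−1.46) × 421×10^-6 = 1.460×10^-5 mol/kg
α₀ = 1/(1 + K1/[H⁺] + K1K2/[H⁺]²) = 1/(1 + 10^+1.93 + 10^+0.95) = 0.01052
DIC = [CO2*]/α₀ = 1.460×10^-5 / 0.01052 = 1.387 mmol/kg
CA = (α₁ + 2α₂)·DIC = (0.8957 + 2×0.09379) × 1.387 = 1.50 mmol/kg

CA = 1.50 mmol/kg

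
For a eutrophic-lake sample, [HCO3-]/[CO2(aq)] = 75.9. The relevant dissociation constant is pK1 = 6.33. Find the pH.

pH = 8.21

From K1 = [H⁺][HCO3-]/[CO2(aq)]:  pH = pK1 + log₁₀([HCO3-]/[CO2(aq)])
log₁₀(75.9) = +1.880
pH = 6.33 + (+1.880) = 8.21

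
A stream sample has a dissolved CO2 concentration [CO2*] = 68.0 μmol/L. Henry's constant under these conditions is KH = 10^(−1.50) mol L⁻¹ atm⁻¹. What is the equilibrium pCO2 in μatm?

pCO2 = 2150 μatm

KH = 10^(−1.50) = 3.162×10^-2 mol L⁻¹ atm⁻¹
pCO2 = [CO2*]/KH = 68.0×10^-6 / 3.162×10^-2 = 2.15×10^-3 atm = 2150 μatm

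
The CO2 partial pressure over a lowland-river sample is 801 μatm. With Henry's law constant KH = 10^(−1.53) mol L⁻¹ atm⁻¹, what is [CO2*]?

[CO2*] = 23.6 μmol/L

KH = 10^(−1.53) = 2.951×10^-2 mol L⁻¹ atm⁻¹
[CO2*] = KH · pCO2 = 2.951×10^-2 × 801×10^-6 atm = 2.36×10^-5 mol/L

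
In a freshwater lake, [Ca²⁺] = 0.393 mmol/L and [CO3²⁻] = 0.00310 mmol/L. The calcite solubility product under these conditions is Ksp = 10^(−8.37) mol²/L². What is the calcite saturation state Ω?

Ω = 0.286

Ksp = 10^(−8.37) = 4.266×10^-9
Ω = [Ca²⁺][CO3²⁻]/Ksp = (0.393×10^-3)(0.00310×10^-3) / 4.266×10^-9 = 0.286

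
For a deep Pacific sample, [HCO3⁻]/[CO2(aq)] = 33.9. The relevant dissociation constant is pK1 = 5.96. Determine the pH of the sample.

From K1 = [H⁺][HCO3⁻]/[CO2(aq)]:  pH = pK1 + log₁₀([HCO3⁻]/[CO2(aq)])
log₁₀(33.9) = +1.530
pH = 5.96 + (+1.530) = 7.49

pH = 7.49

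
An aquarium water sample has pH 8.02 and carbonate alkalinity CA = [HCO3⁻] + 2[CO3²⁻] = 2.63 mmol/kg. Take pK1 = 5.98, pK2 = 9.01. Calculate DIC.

CA = [HCO3⁻] + 2[CO3²⁻] = (α₁ + 2α₂)·DIC
At pH 8.02: [H⁺]/K1 = 10^-2.04 = 0.0091201, K2/[H⁺] = 10^-0.99 = 0.10233
α₁ = 1/(1 + 0.0091201 + 0.10233) = 1/1.1114 = 0.8997; α₂ = α₁·K2/[H⁺] = 0.09207
α₁ + 2α₂ = 1.0839
DIC = CA / (α₁ + 2α₂) = 2.63 / 1.0839 = 2.43 mmol/kg

DIC = 2.43 mmol/kg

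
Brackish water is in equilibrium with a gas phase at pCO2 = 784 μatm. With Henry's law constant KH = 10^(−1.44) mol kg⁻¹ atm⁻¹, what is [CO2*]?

[CO2*] = 28.5 μmol/kg

KH = 10^(−1.44) = 3.631×10^-2 mol kg⁻¹ atm⁻¹
[CO2*] = KH · pCO2 = 3.631×10^-2 × 784×10^-6 atm = 2.85×10^-5 mol/kg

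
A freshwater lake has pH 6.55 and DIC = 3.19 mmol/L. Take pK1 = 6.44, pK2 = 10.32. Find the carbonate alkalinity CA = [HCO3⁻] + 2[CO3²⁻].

CA = 1.80 mmol/L

CA = [HCO3⁻] + 2[CO3²⁻] = (α₁ + 2α₂)·DIC
At pH 6.55: [H⁺]/K1 = 10^-0.11 = 0.77625, K2/[H⁺] = 10^-3.77 = 0.00016982
α₁ = 1/(1 + 0.77625 + 0.00016982) = 1/1.7764 = 0.5629; α₂ = α₁·K2/[H⁺] = 9.560×10^-5
α₁ + 2α₂ = 0.5631
CA = 0.5631 × 3.19 = 1.80 mmol/L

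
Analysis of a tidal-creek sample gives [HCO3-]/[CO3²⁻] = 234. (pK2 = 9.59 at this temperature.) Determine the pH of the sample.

From K2 = [H⁺][CO3²⁻]/[HCO3-]:  pH = pK2 − log₁₀([HCO3-]/[CO3²⁻])
log₁₀(234) = +2.369
pH = 9.59 − (+2.369) = 7.22

pH = 7.22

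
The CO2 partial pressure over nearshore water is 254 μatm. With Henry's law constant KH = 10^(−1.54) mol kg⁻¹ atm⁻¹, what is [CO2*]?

KH = 10^(−1.54) = 2.884×10^-2 mol kg⁻¹ atm⁻¹
[CO2*] = KH · pCO2 = 2.884×10^-2 × 254×10^-6 atm = 7.33×10^-6 mol/kg

[CO2*] = 7.33 μmol/kg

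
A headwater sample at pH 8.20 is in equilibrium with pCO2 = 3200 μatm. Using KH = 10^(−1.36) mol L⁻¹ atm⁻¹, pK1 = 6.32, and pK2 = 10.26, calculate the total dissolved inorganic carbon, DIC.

[CO2*] = KH · pCO2 = 10^(−1.36) × 3200×10^-6 = 1.397×10^-4 mol/L
α₀ = 1/(1 + K1/[H⁺] + K1K2/[H⁺]²) = 1/(1 + 10^+1.88 + 10^-0.18) = 0.01290
DIC = [CO2*]/α₀ = 1.397×10^-4 / 0.01290 = 10.8 mmol/L

DIC = 10.8 mmol/L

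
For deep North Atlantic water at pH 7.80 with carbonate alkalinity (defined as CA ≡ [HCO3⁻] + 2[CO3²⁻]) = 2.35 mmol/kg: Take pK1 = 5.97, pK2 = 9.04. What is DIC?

DIC = 2.26 mmol/kg

CA = [HCO3⁻] + 2[CO3²⁻] = (α₁ + 2α₂)·DIC
At pH 7.80: [H⁺]/K1 = 10^-1.83 = 0.014791, K2/[H⁺] = 10^-1.24 = 0.057544
α₁ = 1/(1 + 0.014791 + 0.057544) = 1/1.0723 = 0.9325; α₂ = α₁·K2/[H⁺] = 0.05366
α₁ + 2α₂ = 1.0399
DIC = CA / (α₁ + 2α₂) = 2.35 / 1.0399 = 2.26 mmol/kg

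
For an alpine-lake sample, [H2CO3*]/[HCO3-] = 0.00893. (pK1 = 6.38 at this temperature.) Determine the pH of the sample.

From K1 = [H⁺][HCO3-]/[H2CO3*]:  pH = pK1 − log₁₀([H2CO3*]/[HCO3-])
log₁₀(0.00893) = -2.049
pH = 6.38 − (-2.049) = 8.43

pH = 8.43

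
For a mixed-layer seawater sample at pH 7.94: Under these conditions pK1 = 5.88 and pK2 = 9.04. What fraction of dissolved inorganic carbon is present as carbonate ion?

α₂ = 1 / (1 + [H⁺]/K2 + [H⁺]²/(K1K2)) = 1 / (1 + 10^+1.10 + 10^-0.96)
   = 1 / (1 + 12.589 + 0.10965) = 1/13.699 = 0.07300

α₂ = 0.0730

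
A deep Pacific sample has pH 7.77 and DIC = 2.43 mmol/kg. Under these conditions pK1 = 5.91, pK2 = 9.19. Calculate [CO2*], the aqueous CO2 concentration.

[CO2*] = 0.0319 mmol/kg

α₀ = 1 / (1 + K1/[H⁺] + K1K2/[H⁺]²) = 1 / (1 + 10^+1.86 + 10^+0.44)
   = 1 / (1 + 72.444 + 2.7542) = 1/76.198 = 0.01312
[CO2*] = α₀ × DIC = 0.01312 × 2.43 = 0.0319 mmol/kg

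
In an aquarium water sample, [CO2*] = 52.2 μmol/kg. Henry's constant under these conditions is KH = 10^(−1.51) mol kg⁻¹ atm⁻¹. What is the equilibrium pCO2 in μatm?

KH = 10^(−1.51) = 3.090×10^-2 mol kg⁻¹ atm⁻¹
pCO2 = [CO2*]/KH = 52.2×10^-6 / 3.090×10^-2 = 1.69×10^-3 atm = 1690 μatm

pCO2 = 1690 μatm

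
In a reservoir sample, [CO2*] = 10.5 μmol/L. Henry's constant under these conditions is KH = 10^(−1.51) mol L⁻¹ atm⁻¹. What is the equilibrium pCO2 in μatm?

pCO2 = 340 μatm

KH = 10^(−1.51) = 3.090×10^-2 mol L⁻¹ atm⁻¹
pCO2 = [CO2*]/KH = 10.5×10^-6 / 3.090×10^-2 = 3.40×10^-4 atm = 340 μatm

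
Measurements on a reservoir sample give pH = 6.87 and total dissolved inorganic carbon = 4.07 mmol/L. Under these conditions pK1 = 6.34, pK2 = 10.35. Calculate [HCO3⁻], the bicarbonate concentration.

[HCO3⁻] = 3.14 mmol/L

α₁ = 1 / (1 + [H⁺]/K1 + K2/[H⁺]) = 1 / (1 + 10^-0.53 + 10^-3.48)
   = 1 / (1 + 0.29512 + 0.00033113) = 1/1.2955 = 0.7719
[HCO3⁻] = α₁ × DIC = 0.7719 × 4.07 = 3.14 mmol/L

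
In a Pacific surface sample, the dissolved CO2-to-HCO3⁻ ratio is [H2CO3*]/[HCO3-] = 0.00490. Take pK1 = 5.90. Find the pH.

From K1 = [H⁺][HCO3-]/[H2CO3*]:  pH = pK1 − log₁₀([H2CO3*]/[HCO3-])
log₁₀(0.00490) = -2.310
pH = 5.90 − (-2.310) = 8.21

pH = 8.21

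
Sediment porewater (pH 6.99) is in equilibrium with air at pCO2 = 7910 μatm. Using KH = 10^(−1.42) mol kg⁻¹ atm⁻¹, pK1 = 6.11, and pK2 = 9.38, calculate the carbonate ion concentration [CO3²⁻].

[CO3²⁻] = 9.29 μmol/kg

[CO2*] = KH · pCO2 = 10^(−1.42) × 7910×10^-6 = 3.007×10^-4 mol/kg
α₀ = 1/(1 + K1/[H⁺] + K1K2/[H⁺]²) = 1/(1 + 10^+0.88 + 10^-1.51) = 0.1161
DIC = [CO2*]/α₀ = 3.007×10^-4 / 0.1161 = 2.591 mmol/kg
[CO3²⁻] = α₂·DIC; α₂ = 0.003586, so [CO3²⁻] = 0.003586 × 2.591 = 0.00929 mmol/kg = 9.29 μmol/kg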